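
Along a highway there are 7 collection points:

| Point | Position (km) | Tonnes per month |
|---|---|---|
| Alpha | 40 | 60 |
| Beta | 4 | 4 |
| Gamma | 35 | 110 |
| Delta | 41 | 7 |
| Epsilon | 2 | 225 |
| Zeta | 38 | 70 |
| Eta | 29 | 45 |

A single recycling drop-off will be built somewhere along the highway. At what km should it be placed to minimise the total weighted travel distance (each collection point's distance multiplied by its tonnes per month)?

x = 29

For a sum of weighted absolute distances on a line, the optimum is the weighted median (not the mean). Total weight W = 521; half-weight = 260.5.
Sort by position and accumulate weight:
  km 2 (Epsilon, w=225) → cum 225
  km 4 (Beta, w=4) → cum 229
  km 29 (Eta, w=45) → cum 274  ≥ 260.5 → median here
  km 35 (Gamma, w=110) → cum 384
  km 38 (Zeta, w=70) → cum 454
  km 40 (Alpha, w=60) → cum 514
  km 41 (Delta, w=7) → cum 521
Optimal location: km 29.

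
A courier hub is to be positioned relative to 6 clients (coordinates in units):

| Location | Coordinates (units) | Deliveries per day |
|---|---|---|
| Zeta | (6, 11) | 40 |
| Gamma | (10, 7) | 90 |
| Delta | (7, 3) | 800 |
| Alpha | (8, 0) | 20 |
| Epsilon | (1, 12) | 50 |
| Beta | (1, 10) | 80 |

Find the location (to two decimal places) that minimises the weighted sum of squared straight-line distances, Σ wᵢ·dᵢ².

The minimiser of Σwᵢ‖p−pᵢ‖² is the weighted centroid p* = (Σwᵢpᵢ)/(Σwᵢ).
Σwᵢ = 1080.
Σwᵢxᵢ = 40·6 + 90·10 + 800·7 + 20·8 + 50·1 + 80·1 = 7030.
Σwᵢyᵢ = 40·11 + 90·7 + 800·3 + 20·0 + 50·12 + 80·10 = 4870.
x* = 7030/1080 = 6.51, y* = 4870/1080 = 4.51.

(6.51, 4.51)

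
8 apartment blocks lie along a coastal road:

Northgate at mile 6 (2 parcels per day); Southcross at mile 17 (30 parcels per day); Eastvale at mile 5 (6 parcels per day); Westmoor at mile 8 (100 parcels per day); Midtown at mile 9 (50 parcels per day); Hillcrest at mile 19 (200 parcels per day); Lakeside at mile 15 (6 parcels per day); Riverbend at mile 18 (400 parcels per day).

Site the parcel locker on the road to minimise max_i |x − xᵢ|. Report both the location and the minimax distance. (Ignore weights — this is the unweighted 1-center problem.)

The 1-center on a line is the midpoint of the two extreme points: leftmost at 5, rightmost at 19.
Optimal location = (5 + 19)/2 = 12; maximum distance = (19 − 5)/2 = 7.

location 12, max distance 7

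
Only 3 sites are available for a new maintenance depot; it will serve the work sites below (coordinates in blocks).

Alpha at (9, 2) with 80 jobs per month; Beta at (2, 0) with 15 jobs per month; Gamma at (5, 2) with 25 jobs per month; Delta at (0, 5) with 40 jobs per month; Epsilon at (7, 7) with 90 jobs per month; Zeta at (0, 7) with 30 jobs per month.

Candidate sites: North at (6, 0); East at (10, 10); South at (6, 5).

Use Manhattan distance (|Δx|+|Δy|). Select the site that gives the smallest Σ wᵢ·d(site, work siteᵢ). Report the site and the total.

South, total 1465 blocks

Total weighted distance at each candidate:
  North (6, 0): total = 2085
  East (10, 10): total = 2845
  South (6, 5): total = 1465
Minimum is at South with total 1465 blocks.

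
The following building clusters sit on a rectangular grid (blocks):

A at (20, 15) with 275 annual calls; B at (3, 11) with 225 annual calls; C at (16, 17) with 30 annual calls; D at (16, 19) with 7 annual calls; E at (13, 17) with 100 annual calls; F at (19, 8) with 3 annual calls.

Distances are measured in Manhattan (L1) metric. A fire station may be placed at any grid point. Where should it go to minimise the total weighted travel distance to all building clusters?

(13, 15)

Manhattan distance separates: Σwᵢ(|x−xᵢ|+|y−yᵢ|) = Σwᵢ|x−xᵢ| + Σwᵢ|y−yᵢ|, so x and y are optimised independently as 1-D weighted medians.
Total weight W = 640; half = 320.
x-coordinate, sorted with cumulative weight:
  x=3 (B, w=225) cum 225
  x=13 (E, w=100) cum 325  ← median
  x=16 (C, w=30) cum 355
  x=16 (D, w=7) cum 362
  x=19 (F, w=3) cum 365
  x=20 (A, w=275) cum 640
⇒ x* = 13
y-coordinate, sorted with cumulative weight:
  y=8 (F, w=3) cum 3
  y=11 (B, w=225) cum 228
  y=15 (A, w=275) cum 503  ← median
  y=17 (C, w=30) cum 533
  y=17 (E, w=100) cum 633
  y=19 (D, w=7) cum 640
⇒ y* = 15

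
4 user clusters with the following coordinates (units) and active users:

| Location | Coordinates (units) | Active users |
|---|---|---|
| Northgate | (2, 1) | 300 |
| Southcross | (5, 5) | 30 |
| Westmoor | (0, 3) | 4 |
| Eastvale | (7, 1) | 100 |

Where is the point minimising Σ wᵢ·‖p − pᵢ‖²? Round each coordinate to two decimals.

(3.34, 1.29)

The minimiser of Σwᵢ‖p−pᵢ‖² is the weighted centroid p* = (Σwᵢpᵢ)/(Σwᵢ).
Σwᵢ = 434.
Σwᵢxᵢ = 300·2 + 30·5 + 4·0 + 100·7 = 1450.
Σwᵢyᵢ = 300·1 + 30·5 + 4·3 + 100·1 = 562.
x* = 1450/434 = 3.34, y* = 562/434 = 1.29.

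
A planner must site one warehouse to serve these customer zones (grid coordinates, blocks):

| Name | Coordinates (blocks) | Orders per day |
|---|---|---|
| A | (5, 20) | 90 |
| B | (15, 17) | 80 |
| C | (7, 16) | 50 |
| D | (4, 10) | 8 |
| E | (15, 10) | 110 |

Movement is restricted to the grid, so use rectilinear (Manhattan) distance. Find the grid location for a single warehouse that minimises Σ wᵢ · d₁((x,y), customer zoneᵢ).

Manhattan distance separates: Σwᵢ(|x−xᵢ|+|y−yᵢ|) = Σwᵢ|x−xᵢ| + Σwᵢ|y−yᵢ|, so x and y are optimised independently as 1-D weighted medians.
Total weight W = 338; half = 169.
x-coordinate, sorted with cumulative weight:
  x=4 (D, w=8) cum 8
  x=5 (A, w=90) cum 98
  x=7 (C, w=50) cum 148
  x=15 (B, w=80) cum 228  ← median
  x=15 (E, w=110) cum 338
⇒ x* = 15
y-coordinate, sorted with cumulative weight:
  y=10 (D, w=8) cum 8
  y=10 (E, w=110) cum 118
  y=16 (C, w=50) cum 168
  y=17 (B, w=80) cum 248  ← median
  y=20 (A, w=90) cum 338
⇒ y* = 17

(15, 17)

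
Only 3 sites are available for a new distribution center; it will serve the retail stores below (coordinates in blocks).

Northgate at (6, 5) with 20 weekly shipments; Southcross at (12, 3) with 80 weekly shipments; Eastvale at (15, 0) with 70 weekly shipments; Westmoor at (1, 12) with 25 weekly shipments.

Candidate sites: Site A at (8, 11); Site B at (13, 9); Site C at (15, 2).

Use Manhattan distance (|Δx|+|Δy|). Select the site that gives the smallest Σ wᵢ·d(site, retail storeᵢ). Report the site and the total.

Total weighted distance at each candidate:
  Site A (8, 11): total = 2580
  Site B (13, 9): total = 1925
  Site C (15, 2): total = 1300
Minimum is at Site C with total 1300 blocks.

Site C, total 1300 blocks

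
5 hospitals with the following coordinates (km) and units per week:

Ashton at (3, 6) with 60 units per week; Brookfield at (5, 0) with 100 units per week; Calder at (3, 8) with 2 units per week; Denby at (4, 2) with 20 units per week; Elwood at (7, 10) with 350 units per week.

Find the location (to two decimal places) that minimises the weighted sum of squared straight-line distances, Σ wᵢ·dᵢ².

(6.05, 7.36)

The minimiser of Σwᵢ‖p−pᵢ‖² is the weighted centroid p* = (Σwᵢpᵢ)/(Σwᵢ).
Σwᵢ = 532.
Σwᵢxᵢ = 60·3 + 100·5 + 2·3 + 20·4 + 350·7 = 3216.
Σwᵢyᵢ = 60·6 + 100·0 + 2·8 + 20·2 + 350·10 = 3916.
x* = 3216/532 = 6.05, y* = 3916/532 = 7.36.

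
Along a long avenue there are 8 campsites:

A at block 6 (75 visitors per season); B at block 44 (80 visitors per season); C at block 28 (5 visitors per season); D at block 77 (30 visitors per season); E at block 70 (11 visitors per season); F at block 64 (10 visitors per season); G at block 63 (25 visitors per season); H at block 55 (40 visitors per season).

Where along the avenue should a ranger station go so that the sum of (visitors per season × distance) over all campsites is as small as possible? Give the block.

For a sum of weighted absolute distances on a line, the optimum is the weighted median (not the mean). Total weight W = 276; half-weight = 138.
Sort by position and accumulate weight:
  block 6 (A, w=75) → cum 75
  block 28 (C, w=5) → cum 80
  block 44 (B, w=80) → cum 160  ≥ 138 → median here
  block 55 (H, w=40) → cum 200
  block 63 (G, w=25) → cum 225
  block 64 (F, w=10) → cum 235
  block 70 (E, w=11) → cum 246
  block 77 (D, w=30) → cum 276
Optimal location: block 44.

x = 44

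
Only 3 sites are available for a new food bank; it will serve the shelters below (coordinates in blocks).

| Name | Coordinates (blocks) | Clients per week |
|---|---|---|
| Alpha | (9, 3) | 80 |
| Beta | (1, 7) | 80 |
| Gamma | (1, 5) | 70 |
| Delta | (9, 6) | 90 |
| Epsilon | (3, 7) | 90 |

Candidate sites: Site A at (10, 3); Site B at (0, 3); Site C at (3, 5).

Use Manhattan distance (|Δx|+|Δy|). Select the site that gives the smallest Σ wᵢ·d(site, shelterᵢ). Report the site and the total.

Site C, total 1910 blocks

Total weighted distance at each candidate:
  Site A (10, 3): total = 3240
  Site B (0, 3): total = 3040
  Site C (3, 5): total = 1910
Minimum is at Site C with total 1910 blocks.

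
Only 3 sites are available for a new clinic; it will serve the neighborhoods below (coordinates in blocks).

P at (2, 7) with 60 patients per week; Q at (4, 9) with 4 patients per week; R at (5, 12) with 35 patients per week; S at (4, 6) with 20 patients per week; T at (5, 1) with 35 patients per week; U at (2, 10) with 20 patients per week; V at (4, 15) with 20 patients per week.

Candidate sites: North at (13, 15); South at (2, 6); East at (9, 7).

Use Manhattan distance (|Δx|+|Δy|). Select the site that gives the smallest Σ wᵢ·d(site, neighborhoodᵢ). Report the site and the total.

Total weighted distance at each candidate:
  North (13, 15): total = 3215
  South (2, 6): total = 1015
  East (9, 7): total = 1693
Minimum is at South with total 1015 blocks.

South, total 1015 blocks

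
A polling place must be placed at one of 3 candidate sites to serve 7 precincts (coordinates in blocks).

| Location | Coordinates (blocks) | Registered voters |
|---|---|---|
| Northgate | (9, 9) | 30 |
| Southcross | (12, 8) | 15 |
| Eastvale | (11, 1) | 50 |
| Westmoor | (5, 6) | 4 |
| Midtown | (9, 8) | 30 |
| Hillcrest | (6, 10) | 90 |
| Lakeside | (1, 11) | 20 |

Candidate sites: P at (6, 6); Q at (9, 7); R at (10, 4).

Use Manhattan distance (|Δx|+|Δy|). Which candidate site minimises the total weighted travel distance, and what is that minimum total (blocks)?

Total weighted distance at each candidate:
  P (6, 6): total = 1514
  Q (9, 7): total = 1350
  R (10, 4): total = 1868
Minimum is at Q with total 1350 blocks.

Q, total 1350 blocks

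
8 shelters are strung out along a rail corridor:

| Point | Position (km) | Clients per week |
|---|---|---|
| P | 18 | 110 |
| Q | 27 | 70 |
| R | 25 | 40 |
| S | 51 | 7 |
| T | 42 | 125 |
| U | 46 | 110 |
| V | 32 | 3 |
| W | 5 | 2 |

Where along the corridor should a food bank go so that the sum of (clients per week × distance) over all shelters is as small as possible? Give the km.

For a sum of weighted absolute distances on a line, the optimum is the weighted median (not the mean). Total weight W = 467; half-weight = 233.5.
Sort by position and accumulate weight:
  km 5 (W, w=2) → cum 2
  km 18 (P, w=110) → cum 112
  km 25 (R, w=40) → cum 152
  km 27 (Q, w=70) → cum 222
  km 32 (V, w=3) → cum 225
  km 42 (T, w=125) → cum 350  ≥ 233.5 → median here
  km 46 (U, w=110) → cum 460
  km 51 (S, w=7) → cum 467
Optimal location: km 42.

x = 42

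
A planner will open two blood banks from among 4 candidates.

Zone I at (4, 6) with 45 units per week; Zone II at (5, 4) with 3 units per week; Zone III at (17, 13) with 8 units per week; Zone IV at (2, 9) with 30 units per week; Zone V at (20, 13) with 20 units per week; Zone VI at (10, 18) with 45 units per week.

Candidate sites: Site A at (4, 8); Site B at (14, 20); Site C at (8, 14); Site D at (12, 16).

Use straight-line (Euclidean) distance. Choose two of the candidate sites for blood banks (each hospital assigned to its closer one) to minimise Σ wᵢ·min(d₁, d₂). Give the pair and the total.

{Site A, Site D}, total 514.3

Evaluate every pair (each demand assigned to the nearer of the two):
  {Site A, Site D}: total = 514.3
  {Site A, Site B}: total = 616.0
  {Site A, Site C}: total = 684.0
  {Site C, Site D}: total = 1012.9
  {Site B, Site C}: total = 1114.7
  {Site B, Site D}: total = 1329.0
Best pair: {Site A, Site D} with total 514.3.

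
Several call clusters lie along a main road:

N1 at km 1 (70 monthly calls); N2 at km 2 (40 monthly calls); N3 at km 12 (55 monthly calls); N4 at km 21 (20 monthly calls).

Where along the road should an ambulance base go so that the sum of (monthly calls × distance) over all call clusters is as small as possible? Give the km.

x = 2

For a sum of weighted absolute distances on a line, the optimum is the weighted median (not the mean). Total weight W = 185; half-weight = 92.5.
Sort by position and accumulate weight:
  km 1 (N1, w=70) → cum 70
  km 2 (N2, w=40) → cum 110  ≥ 92.5 → median here
  km 12 (N3, w=55) → cum 165
  km 21 (N4, w=20) → cum 185
Optimal location: km 2.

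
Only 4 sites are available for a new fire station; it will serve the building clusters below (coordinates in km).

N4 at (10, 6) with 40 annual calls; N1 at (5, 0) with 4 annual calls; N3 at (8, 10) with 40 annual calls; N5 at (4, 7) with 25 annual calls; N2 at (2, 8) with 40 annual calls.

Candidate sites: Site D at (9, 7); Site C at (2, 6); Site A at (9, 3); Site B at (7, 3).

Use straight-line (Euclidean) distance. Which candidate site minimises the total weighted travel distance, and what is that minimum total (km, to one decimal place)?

Total weighted distance at each candidate:
  Site D (9, 7): total = 623.2
  Site C (2, 6): total = 771.2
  Site A (9, 3): total = 933.5
  Site B (7, 3): total = 874.8
Minimum is at Site D with total 623.2 km.

Site D, total 623.2 km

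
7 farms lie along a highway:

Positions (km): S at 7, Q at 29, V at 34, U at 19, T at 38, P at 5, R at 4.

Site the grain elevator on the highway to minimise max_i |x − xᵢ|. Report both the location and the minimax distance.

location 21, max distance 17

The 1-center on a line is the midpoint of the two extreme points: leftmost at 4, rightmost at 38.
Optimal location = (4 + 38)/2 = 21; maximum distance = (38 − 4)/2 = 17.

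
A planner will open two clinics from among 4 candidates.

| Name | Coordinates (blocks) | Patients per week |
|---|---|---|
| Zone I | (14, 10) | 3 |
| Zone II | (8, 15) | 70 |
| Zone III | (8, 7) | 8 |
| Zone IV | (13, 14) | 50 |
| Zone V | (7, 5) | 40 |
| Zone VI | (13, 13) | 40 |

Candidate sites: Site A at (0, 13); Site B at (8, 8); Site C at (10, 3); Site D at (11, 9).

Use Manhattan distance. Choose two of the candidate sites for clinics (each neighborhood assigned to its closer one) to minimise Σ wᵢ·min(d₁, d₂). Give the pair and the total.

{Site B, Site D}, total 1260

Evaluate every pair (each demand assigned to the nearer of the two):
  {Site B, Site D}: total = 1260
  {Site C, Site D}: total = 1472
  {Site A, Site D}: total = 1592
  {Site A, Site B}: total = 1632
  {Site B, Site C}: total = 1632
  {Site A, Site C}: total = 2201
Best pair: {Site B, Site D} with total 1260.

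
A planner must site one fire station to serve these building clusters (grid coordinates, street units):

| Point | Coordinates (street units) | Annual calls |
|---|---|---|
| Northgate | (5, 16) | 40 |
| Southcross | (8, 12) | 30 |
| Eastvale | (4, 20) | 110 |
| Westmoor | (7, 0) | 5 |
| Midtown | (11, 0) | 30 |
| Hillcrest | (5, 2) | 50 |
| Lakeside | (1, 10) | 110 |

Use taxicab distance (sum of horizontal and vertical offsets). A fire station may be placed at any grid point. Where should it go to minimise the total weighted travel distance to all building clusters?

(4, 10)

Manhattan distance separates: Σwᵢ(|x−xᵢ|+|y−yᵢ|) = Σwᵢ|x−xᵢ| + Σwᵢ|y−yᵢ|, so x and y are optimised independently as 1-D weighted medians.
Total weight W = 375; half = 187.5.
x-coordinate, sorted with cumulative weight:
  x=1 (Lakeside, w=110) cum 110
  x=4 (Eastvale, w=110) cum 220  ← median
  x=5 (Northgate, w=40) cum 260
  x=5 (Hillcrest, w=50) cum 310
  x=7 (Westmoor, w=5) cum 315
  x=8 (Southcross, w=30) cum 345
  x=11 (Midtown, w=30) cum 375
⇒ x* = 4
y-coordinate, sorted with cumulative weight:
  y=0 (Westmoor, w=5) cum 5
  y=0 (Midtown, w=30) cum 35
  y=2 (Hillcrest, w=50) cum 85
  y=10 (Lakeside, w=110) cum 195  ← median
  y=12 (Southcross, w=30) cum 225
  y=16 (Northgate, w=40) cum 265
  y=20 (Eastvale, w=110) cum 375
⇒ y* = 10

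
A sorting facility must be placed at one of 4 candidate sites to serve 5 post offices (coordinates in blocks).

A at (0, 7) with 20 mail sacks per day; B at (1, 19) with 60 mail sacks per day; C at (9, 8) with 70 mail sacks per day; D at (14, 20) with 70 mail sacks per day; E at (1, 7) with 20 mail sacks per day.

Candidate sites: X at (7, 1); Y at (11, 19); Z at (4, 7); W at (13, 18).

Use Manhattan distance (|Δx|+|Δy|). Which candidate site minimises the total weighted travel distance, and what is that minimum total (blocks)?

Y, total 2690 blocks

Total weighted distance at each candidate:
  X (7, 1): total = 4390
  Y (11, 19): total = 2690
  Z (4, 7): total = 3070
  W (13, 18): total = 2910
Minimum is at Y with total 2690 blocks.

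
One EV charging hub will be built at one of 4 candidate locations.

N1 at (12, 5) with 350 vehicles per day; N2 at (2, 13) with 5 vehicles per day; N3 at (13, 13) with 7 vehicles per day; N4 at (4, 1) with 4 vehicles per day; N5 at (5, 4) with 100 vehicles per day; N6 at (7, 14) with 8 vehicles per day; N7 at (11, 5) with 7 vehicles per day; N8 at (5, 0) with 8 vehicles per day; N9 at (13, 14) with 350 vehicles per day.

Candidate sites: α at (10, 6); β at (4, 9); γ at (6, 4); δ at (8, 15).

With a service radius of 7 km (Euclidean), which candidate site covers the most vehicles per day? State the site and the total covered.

γ, covering 469

Coverage radius r = 7 km; a point is covered iff (Δx)²+(Δy)² ≤ 7² = 49.
  α (10, 6): covers {N1, N5, N7} → 457
  β (4, 9): covers {N2, N5, N6} → 113
  γ (6, 4): covers {N1, N4, N5, N7, N8} → 469
  δ (8, 15): covers {N2, N3, N6, N9} → 370
Maximum coverage at γ: 469 vehicles per day.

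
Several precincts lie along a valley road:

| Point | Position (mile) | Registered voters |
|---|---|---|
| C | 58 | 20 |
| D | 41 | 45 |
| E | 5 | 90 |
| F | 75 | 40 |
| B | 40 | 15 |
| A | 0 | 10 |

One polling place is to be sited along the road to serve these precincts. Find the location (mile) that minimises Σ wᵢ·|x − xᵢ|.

x = 40

For a sum of weighted absolute distances on a line, the optimum is the weighted median (not the mean). Total weight W = 220; half-weight = 110.
Sort by position and accumulate weight:
  mile 0 (A, w=10) → cum 10
  mile 5 (E, w=90) → cum 100
  mile 40 (B, w=15) → cum 115  ≥ 110 → median here
  mile 41 (D, w=45) → cum 160
  mile 58 (C, w=20) → cum 180
  mile 75 (F, w=40) → cum 220
Optimal location: mile 40.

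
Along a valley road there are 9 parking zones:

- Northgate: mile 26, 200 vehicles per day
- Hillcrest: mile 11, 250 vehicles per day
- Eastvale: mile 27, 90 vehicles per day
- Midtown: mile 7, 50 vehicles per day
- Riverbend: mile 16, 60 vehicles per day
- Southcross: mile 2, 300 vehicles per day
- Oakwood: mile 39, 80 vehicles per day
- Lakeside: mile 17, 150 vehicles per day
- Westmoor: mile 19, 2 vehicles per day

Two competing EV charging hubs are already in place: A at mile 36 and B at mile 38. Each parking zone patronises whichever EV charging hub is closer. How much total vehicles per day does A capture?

1102

The indifferent point is the midpoint (36+38)/2 = 37; parking zones left of it (closer to A at 36) go to A, those right go to B.
  Southcross at 2 (w=300) → A
  Midtown at 7 (w=50) → A
  Hillcrest at 11 (w=250) → A
  Riverbend at 16 (w=60) → A
  Lakeside at 17 (w=150) → A
  Westmoor at 19 (w=2) → A
  Northgate at 26 (w=200) → A
  Eastvale at 27 (w=90) → A
  Oakwood at 39 (w=80) → B
A captures 1102; B captures 80.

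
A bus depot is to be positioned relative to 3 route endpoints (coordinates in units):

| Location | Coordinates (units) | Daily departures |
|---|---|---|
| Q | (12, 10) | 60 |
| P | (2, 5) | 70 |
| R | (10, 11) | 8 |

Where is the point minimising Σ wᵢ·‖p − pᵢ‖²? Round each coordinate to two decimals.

(6.81, 7.52)

The minimiser of Σwᵢ‖p−pᵢ‖² is the weighted centroid p* = (Σwᵢpᵢ)/(Σwᵢ).
Σwᵢ = 138.
Σwᵢxᵢ = 60·12 + 70·2 + 8·10 = 940.
Σwᵢyᵢ = 60·10 + 70·5 + 8·11 = 1038.
x* = 940/138 = 6.81, y* = 1038/138 = 7.52.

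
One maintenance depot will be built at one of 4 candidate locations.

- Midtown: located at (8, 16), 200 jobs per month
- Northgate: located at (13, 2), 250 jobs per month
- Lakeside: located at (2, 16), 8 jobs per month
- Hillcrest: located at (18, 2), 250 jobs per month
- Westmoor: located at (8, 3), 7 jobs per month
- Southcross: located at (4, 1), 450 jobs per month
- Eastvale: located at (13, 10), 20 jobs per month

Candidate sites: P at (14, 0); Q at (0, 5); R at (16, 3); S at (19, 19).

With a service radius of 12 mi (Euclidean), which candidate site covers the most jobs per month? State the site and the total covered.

P, covering 977

Coverage radius r = 12 mi; a point is covered iff (Δx)²+(Δy)² ≤ 12² = 144.
  P (14, 0): covers {Northgate, Hillcrest, Westmoor, Southcross, Eastvale} → 977
  Q (0, 5): covers {Lakeside, Westmoor, Southcross} → 465
  R (16, 3): covers {Northgate, Hillcrest, Westmoor, Eastvale} → 527
  S (19, 19): covers {Midtown, Eastvale} → 220
Maximum coverage at P: 977 jobs per month.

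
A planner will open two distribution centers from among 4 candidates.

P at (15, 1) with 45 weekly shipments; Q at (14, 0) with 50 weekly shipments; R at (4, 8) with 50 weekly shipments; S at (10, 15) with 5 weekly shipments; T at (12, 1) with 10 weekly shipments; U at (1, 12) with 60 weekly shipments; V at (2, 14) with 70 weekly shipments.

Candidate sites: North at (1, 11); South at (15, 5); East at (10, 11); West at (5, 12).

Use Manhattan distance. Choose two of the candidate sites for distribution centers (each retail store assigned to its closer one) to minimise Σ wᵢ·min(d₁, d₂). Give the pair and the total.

{North, South}, total 1255

Evaluate every pair (each demand assigned to the nearer of the two):
  {North, South}: total = 1255
  {South, West}: total = 1430
  {North, East}: total = 2205
  {South, East}: total = 2390
  {East, West}: total = 2405
  {North, West}: total = 2805
Best pair: {North, South} with total 1255.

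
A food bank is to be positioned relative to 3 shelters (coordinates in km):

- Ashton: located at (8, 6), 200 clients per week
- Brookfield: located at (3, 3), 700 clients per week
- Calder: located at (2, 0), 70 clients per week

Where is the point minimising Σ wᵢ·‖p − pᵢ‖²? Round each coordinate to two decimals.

The minimiser of Σwᵢ‖p−pᵢ‖² is the weighted centroid p* = (Σwᵢpᵢ)/(Σwᵢ).
Σwᵢ = 970.
Σwᵢxᵢ = 200·8 + 700·3 + 70·2 = 3840.
Σwᵢyᵢ = 200·6 + 700·3 + 70·0 = 3300.
x* = 3840/970 = 3.96, y* = 3300/970 = 3.40.

(3.96, 3.40)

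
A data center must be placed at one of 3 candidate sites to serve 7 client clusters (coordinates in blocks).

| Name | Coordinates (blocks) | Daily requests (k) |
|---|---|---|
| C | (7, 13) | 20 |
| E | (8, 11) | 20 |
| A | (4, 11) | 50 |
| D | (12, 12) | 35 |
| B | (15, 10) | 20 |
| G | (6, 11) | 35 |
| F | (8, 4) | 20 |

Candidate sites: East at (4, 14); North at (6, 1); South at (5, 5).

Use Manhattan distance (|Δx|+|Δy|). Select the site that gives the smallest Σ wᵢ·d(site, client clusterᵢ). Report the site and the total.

East, total 1475 blocks

Total weighted distance at each candidate:
  East (4, 14): total = 1475
  North (6, 1): total = 2505
  South (5, 5): total = 1845
Minimum is at East with total 1475 blocks.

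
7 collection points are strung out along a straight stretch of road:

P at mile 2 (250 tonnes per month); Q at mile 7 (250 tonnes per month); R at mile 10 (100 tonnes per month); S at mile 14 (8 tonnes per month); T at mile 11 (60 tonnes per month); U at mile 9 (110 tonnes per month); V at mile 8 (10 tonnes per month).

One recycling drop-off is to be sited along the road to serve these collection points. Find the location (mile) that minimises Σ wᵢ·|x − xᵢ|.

x = 7

For a sum of weighted absolute distances on a line, the optimum is the weighted median (not the mean). Total weight W = 788; half-weight = 394.
Sort by position and accumulate weight:
  mile 2 (P, w=250) → cum 250
  mile 7 (Q, w=250) → cum 500  ≥ 394 → median here
  mile 8 (V, w=10) → cum 510
  mile 9 (U, w=110) → cum 620
  mile 10 (R, w=100) → cum 720
  mile 11 (T, w=60) → cum 780
  mile 14 (S, w=8) → cum 788
Optimal location: mile 7.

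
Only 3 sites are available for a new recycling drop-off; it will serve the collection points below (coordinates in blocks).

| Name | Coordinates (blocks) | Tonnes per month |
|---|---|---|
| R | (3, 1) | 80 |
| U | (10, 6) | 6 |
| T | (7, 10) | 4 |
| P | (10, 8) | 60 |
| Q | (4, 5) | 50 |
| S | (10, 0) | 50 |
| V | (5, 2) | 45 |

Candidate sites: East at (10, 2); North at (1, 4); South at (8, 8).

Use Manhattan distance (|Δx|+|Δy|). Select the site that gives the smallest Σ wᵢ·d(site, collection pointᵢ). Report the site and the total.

East, total 1843 blocks

Total weighted distance at each candidate:
  East (10, 2): total = 1843
  North (1, 4): total = 2414
  South (8, 8): total = 2371
Minimum is at East with total 1843 blocks.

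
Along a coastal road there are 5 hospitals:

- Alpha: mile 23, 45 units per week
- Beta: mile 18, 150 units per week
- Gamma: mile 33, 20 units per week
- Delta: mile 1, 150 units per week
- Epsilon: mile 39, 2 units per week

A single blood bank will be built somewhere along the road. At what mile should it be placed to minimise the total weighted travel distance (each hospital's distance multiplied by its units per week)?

x = 18

For a sum of weighted absolute distances on a line, the optimum is the weighted median (not the mean). Total weight W = 367; half-weight = 183.5.
Sort by position and accumulate weight:
  mile 1 (Delta, w=150) → cum 150
  mile 18 (Beta, w=150) → cum 300  ≥ 183.5 → median here
  mile 23 (Alpha, w=45) → cum 345
  mile 33 (Gamma, w=20) → cum 365
  mile 39 (Epsilon, w=2) → cum 367
Optimal location: mile 18.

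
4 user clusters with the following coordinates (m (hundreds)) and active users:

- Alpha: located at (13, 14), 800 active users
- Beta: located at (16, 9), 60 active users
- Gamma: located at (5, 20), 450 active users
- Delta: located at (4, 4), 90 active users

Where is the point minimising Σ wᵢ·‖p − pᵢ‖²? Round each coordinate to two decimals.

(9.98, 15.07)

The minimiser of Σwᵢ‖p−pᵢ‖² is the weighted centroid p* = (Σwᵢpᵢ)/(Σwᵢ).
Σwᵢ = 1400.
Σwᵢxᵢ = 800·13 + 60·16 + 450·5 + 90·4 = 13970.
Σwᵢyᵢ = 800·14 + 60·9 + 450·20 + 90·4 = 21100.
x* = 13970/1400 = 9.98, y* = 21100/1400 = 15.07.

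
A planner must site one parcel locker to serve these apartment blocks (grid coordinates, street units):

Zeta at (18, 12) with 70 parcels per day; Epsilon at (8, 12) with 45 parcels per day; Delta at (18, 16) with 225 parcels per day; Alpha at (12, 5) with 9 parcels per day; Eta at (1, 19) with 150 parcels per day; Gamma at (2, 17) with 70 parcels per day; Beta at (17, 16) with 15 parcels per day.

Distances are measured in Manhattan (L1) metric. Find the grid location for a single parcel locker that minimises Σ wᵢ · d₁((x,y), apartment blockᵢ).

Manhattan distance separates: Σwᵢ(|x−xᵢ|+|y−yᵢ|) = Σwᵢ|x−xᵢ| + Σwᵢ|y−yᵢ|, so x and y are optimised independently as 1-D weighted medians.
Total weight W = 584; half = 292.
x-coordinate, sorted with cumulative weight:
  x=1 (Eta, w=150) cum 150
  x=2 (Gamma, w=70) cum 220
  x=8 (Epsilon, w=45) cum 265
  x=12 (Alpha, w=9) cum 274
  x=17 (Beta, w=15) cum 289
  x=18 (Zeta, w=70) cum 359  ← median
  x=18 (Delta, w=225) cum 584
⇒ x* = 18
y-coordinate, sorted with cumulative weight:
  y=5 (Alpha, w=9) cum 9
  y=12 (Zeta, w=70) cum 79
  y=12 (Epsilon, w=45) cum 124
  y=16 (Delta, w=225) cum 349  ← median
  y=16 (Beta, w=15) cum 364
  y=17 (Gamma, w=70) cum 434
  y=19 (Eta, w=150) cum 584
⇒ y* = 16

(18, 16)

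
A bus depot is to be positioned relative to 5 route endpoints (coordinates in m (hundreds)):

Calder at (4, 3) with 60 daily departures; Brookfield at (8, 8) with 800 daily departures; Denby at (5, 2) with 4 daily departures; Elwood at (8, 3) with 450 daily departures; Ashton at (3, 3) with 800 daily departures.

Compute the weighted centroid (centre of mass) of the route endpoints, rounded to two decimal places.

(5.99, 4.89)

The minimiser of Σwᵢ‖p−pᵢ‖² is the weighted centroid p* = (Σwᵢpᵢ)/(Σwᵢ).
Σwᵢ = 2114.
Σwᵢxᵢ = 60·4 + 800·8 + 4·5 + 450·8 + 800·3 = 12660.
Σwᵢyᵢ = 60·3 + 800·8 + 4·2 + 450·3 + 800·3 = 10338.
x* = 12660/2114 = 5.99, y* = 10338/2114 = 4.89.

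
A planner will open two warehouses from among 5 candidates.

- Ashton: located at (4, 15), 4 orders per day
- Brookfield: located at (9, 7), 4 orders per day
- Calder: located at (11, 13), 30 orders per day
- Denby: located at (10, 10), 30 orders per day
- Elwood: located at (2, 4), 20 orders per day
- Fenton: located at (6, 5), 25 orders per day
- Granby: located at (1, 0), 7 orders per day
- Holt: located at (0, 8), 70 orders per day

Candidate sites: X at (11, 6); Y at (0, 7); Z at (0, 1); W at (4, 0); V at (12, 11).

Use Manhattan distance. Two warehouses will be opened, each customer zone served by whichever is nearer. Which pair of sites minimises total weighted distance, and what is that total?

{Y, V}, total 682

Evaluate every pair (each demand assigned to the nearer of the two):
  {Y, V}: total = 682
  {X, Y}: total = 796
  {Z, V}: total = 1110
  {X, Z}: total = 1190
  {Y, W}: total = 1350
  {Y, Z}: total = 1368
  {W, V}: total = 1412
  {X, W}: total = 1563
  {X, V}: total = 1632
  {Z, W}: total = 1967
Best pair: {Y, V} with total 682.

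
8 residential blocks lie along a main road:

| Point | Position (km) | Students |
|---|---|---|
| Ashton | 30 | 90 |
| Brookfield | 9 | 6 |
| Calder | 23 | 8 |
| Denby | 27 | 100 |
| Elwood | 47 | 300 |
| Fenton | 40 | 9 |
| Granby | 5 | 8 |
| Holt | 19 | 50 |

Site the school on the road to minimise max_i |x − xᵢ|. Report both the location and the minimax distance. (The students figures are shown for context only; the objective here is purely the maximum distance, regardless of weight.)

The 1-center on a line is the midpoint of the two extreme points: leftmost at 5, rightmost at 47.
Optimal location = (5 + 47)/2 = 26; maximum distance = (47 − 5)/2 = 21.

location 26, max distance 21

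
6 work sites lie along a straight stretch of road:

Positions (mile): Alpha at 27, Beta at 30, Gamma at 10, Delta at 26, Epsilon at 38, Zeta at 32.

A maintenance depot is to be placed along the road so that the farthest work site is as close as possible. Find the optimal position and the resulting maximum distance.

The 1-center on a line is the midpoint of the two extreme points: leftmost at 10, rightmost at 38.
Optimal location = (10 + 38)/2 = 24; maximum distance = (38 − 10)/2 = 14.

location 24, max distance 14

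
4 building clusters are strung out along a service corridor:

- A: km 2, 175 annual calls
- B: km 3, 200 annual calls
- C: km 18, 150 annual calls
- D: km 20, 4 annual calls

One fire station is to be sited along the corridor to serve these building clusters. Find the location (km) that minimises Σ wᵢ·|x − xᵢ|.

For a sum of weighted absolute distances on a line, the optimum is the weighted median (not the mean). Total weight W = 529; half-weight = 264.5.
Sort by position and accumulate weight:
  km 2 (A, w=175) → cum 175
  km 3 (B, w=200) → cum 375  ≥ 264.5 → median here
  km 18 (C, w=150) → cum 525
  km 20 (D, w=4) → cum 529
Optimal location: km 3.

x = 3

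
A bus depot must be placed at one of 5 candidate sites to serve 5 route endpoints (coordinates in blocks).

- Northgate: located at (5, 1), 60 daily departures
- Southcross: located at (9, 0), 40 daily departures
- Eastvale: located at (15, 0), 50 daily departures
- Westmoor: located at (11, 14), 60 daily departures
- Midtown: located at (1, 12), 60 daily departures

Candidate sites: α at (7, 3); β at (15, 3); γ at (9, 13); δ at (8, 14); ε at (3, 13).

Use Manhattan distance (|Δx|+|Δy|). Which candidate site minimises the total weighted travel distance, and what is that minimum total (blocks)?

α, total 2790 blocks

Total weighted distance at each candidate:
  α (7, 3): total = 2790
  β (15, 3): total = 3510
  γ (9, 13): total = 3150
  δ (8, 14): total = 3330
  ε (3, 13): total = 3570
Minimum is at α with total 2790 blocks.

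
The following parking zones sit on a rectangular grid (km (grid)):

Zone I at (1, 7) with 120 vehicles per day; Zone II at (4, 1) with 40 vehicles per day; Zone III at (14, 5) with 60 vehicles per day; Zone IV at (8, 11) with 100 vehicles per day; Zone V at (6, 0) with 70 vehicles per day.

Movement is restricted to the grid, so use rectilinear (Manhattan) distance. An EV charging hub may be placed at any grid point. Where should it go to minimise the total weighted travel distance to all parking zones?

(6, 7)

Manhattan distance separates: Σwᵢ(|x−xᵢ|+|y−yᵢ|) = Σwᵢ|x−xᵢ| + Σwᵢ|y−yᵢ|, so x and y are optimised independently as 1-D weighted medians.
Total weight W = 390; half = 195.
x-coordinate, sorted with cumulative weight:
  x=1 (Zone I, w=120) cum 120
  x=4 (Zone II, w=40) cum 160
  x=6 (Zone V, w=70) cum 230  ← median
  x=8 (Zone IV, w=100) cum 330
  x=14 (Zone III, w=60) cum 390
⇒ x* = 6
y-coordinate, sorted with cumulative weight:
  y=0 (Zone V, w=70) cum 70
  y=1 (Zone II, w=40) cum 110
  y=5 (Zone III, w=60) cum 170
  y=7 (Zone I, w=120) cum 290  ← median
  y=11 (Zone IV, w=100) cum 390
⇒ y* = 7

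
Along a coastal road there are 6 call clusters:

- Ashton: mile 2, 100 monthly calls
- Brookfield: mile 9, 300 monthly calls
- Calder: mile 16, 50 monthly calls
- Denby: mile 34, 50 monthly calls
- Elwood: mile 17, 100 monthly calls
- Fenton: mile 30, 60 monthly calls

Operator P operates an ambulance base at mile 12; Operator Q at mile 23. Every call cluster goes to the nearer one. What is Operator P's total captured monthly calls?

550

The indifferent point is the midpoint (12+23)/2 = 17.5; call clusters left of it (closer to Operator P at 12) go to Operator P, those right go to Operator Q.
  Ashton at 2 (w=100) → Operator P
  Brookfield at 9 (w=300) → Operator P
  Calder at 16 (w=50) → Operator P
  Elwood at 17 (w=100) → Operator P
  Fenton at 30 (w=60) → Operator Q
  Denby at 34 (w=50) → Operator Q
Operator P captures 550; Operator Q captures 110.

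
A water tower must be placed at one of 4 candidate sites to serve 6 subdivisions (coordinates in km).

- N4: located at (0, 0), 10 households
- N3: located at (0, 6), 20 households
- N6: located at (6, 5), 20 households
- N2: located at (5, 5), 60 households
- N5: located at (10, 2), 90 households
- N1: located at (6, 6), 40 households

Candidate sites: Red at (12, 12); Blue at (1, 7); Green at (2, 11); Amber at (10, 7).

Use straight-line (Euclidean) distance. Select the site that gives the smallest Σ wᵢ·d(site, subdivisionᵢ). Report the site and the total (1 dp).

Amber, total 1350.5 km

Total weighted distance at each candidate:
  Red (12, 12): total = 2473.6
  Blue (1, 7): total = 1605.6
  Green (2, 11): total = 2106.1
  Amber (10, 7): total = 1350.5
Minimum is at Amber with total 1350.5 km.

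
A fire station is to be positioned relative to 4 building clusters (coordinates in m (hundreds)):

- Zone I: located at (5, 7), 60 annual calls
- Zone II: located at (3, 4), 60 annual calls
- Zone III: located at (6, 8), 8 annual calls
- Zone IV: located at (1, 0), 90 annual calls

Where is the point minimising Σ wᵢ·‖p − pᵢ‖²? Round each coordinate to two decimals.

The minimiser of Σwᵢ‖p−pᵢ‖² is the weighted centroid p* = (Σwᵢpᵢ)/(Σwᵢ).
Σwᵢ = 218.
Σwᵢxᵢ = 60·5 + 60·3 + 8·6 + 90·1 = 618.
Σwᵢyᵢ = 60·7 + 60·4 + 8·8 + 90·0 = 724.
x* = 618/218 = 2.83, y* = 724/218 = 3.32.

(2.83, 3.32)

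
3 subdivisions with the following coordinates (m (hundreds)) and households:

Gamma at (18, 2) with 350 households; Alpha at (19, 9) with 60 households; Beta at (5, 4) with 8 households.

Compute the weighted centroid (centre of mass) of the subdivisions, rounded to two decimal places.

The minimiser of Σwᵢ‖p−pᵢ‖² is the weighted centroid p* = (Σwᵢpᵢ)/(Σwᵢ).
Σwᵢ = 418.
Σwᵢxᵢ = 350·18 + 60·19 + 8·5 = 7480.
Σwᵢyᵢ = 350·2 + 60·9 + 8·4 = 1272.
x* = 7480/418 = 17.89, y* = 1272/418 = 3.04.

(17.89, 3.04)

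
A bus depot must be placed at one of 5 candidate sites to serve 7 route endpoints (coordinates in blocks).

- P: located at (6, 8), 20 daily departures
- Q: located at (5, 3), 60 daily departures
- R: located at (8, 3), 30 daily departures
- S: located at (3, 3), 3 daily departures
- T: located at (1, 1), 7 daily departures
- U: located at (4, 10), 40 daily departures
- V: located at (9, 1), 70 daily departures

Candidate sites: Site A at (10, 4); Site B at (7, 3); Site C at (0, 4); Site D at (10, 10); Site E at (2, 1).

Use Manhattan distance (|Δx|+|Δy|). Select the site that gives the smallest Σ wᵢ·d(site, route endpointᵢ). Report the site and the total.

Total weighted distance at each candidate:
  Site A (10, 4): total = 1478
  Site B (7, 3): total = 1018
  Site C (0, 4): total = 2110
  Site D (10, 10): total = 2218
  Site E (2, 1): total = 1706
Minimum is at Site B with total 1018 blocks.

Site B, total 1018 blocks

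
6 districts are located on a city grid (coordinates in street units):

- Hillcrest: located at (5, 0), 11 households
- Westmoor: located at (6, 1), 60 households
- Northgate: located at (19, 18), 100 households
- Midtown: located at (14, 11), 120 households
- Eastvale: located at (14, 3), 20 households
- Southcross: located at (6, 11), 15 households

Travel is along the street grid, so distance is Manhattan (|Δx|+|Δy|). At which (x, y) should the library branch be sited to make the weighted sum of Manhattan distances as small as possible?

(14, 11)

Manhattan distance separates: Σwᵢ(|x−xᵢ|+|y−yᵢ|) = Σwᵢ|x−xᵢ| + Σwᵢ|y−yᵢ|, so x and y are optimised independently as 1-D weighted medians.
Total weight W = 326; half = 163.
x-coordinate, sorted with cumulative weight:
  x=5 (Hillcrest, w=11) cum 11
  x=6 (Westmoor, w=60) cum 71
  x=6 (Southcross, w=15) cum 86
  x=14 (Midtown, w=120) cum 206  ← median
  x=14 (Eastvale, w=20) cum 226
  x=19 (Northgate, w=100) cum 326
⇒ x* = 14
y-coordinate, sorted with cumulative weight:
  y=0 (Hillcrest, w=11) cum 11
  y=1 (Westmoor, w=60) cum 71
  y=3 (Eastvale, w=20) cum 91
  y=11 (Midtown, w=120) cum 211  ← median
  y=11 (Southcross, w=15) cum 226
  y=18 (Northgate, w=100) cum 326
⇒ y* = 11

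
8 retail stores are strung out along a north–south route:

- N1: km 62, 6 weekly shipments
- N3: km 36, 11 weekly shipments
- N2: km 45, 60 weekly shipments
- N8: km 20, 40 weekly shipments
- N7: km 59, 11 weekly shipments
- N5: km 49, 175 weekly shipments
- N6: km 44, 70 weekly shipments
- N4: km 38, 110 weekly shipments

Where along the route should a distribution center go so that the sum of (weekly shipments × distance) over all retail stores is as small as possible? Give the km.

x = 45

For a sum of weighted absolute distances on a line, the optimum is the weighted median (not the mean). Total weight W = 483; half-weight = 241.5.
Sort by position and accumulate weight:
  km 20 (N8, w=40) → cum 40
  km 36 (N3, w=11) → cum 51
  km 38 (N4, w=110) → cum 161
  km 44 (N6, w=70) → cum 231
  km 45 (N2, w=60) → cum 291  ≥ 241.5 → median here
  km 49 (N5, w=175) → cum 466
  km 59 (N7, w=11) → cum 477
  km 62 (N1, w=6) → cum 483
Optimal location: km 45.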